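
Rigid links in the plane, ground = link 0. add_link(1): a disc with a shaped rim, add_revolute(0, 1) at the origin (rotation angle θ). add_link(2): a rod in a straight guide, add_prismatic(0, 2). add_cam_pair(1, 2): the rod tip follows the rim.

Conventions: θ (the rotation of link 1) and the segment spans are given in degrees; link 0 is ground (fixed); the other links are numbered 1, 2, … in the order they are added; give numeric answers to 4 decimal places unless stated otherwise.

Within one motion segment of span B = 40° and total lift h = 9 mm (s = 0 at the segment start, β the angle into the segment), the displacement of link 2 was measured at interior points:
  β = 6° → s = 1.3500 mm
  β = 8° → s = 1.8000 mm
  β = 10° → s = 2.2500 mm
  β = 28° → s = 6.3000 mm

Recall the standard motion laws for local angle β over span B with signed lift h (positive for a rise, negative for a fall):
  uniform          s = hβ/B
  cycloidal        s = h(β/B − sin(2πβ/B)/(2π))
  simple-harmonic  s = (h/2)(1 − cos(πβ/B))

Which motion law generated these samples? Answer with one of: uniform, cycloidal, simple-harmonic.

candidates at β/B = r: uniform s = h·r (linear in β); cycloidal s = h·(r − sin(2πr)/(2π)); simple-harmonic s = (h/2)(1 − cos(πr))
β=6°: printed 1.3500 | uniform 1.3500, cycloidal 0.1912, simple-harmonic 0.4905
β=8°: printed 1.8000 | uniform 1.8000, cycloidal 0.4377, simple-harmonic 0.8594
β=10°: printed 2.2500 | uniform 2.2500, cycloidal 0.8176, simple-harmonic 1.3180
β=28°: printed 6.3000 | uniform 6.3000, cycloidal 7.6623, simple-harmonic 7.1450
only one law matches every sample → uniform

uniform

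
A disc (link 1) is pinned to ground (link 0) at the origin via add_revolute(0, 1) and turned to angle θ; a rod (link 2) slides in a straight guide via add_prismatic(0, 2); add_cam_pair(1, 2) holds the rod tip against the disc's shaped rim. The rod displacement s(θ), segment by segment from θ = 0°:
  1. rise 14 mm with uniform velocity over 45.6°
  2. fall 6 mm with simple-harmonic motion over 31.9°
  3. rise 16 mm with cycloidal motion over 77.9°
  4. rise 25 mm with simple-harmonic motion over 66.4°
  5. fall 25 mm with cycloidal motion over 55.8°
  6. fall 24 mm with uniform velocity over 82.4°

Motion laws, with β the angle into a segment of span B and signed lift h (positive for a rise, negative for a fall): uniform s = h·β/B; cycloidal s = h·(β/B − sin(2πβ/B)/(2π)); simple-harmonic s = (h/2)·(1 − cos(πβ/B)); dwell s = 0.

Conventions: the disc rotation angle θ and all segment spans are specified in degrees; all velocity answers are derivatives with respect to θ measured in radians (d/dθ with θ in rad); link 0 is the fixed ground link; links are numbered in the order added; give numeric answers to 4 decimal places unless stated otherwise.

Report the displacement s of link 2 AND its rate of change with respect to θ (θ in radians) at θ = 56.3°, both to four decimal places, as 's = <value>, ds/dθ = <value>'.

segment 1 (0° to 45.6°, uniform, h = 14) is passed completely: s = 0.0000 + (14) = 14.0000
θ = 56.3° falls in segment 2 (45.6° to 77.5°, simple-harmonic, h = -6): β = 56.3 − 45.6 = 10.7°, B = 31.9°; Δs = -6/2·(1 − cos(π·0.3354)) = -1.5171; s = 14.0000 − 1.5171 = 12.4829
velocity in seg [45.6°–77.5°] (simple-harmonic), θ in radians: β = 10.7° = 0.1868 rad, B = 31.9° = 0.5568 rad; ds/dθ = (πh/(2B)) sin(πβ/B) = (π·(-6)/(2·0.5568)) sin(π·0.3354) = -14.715245 mm/rad

s = 12.4829, ds/dθ = -14.7152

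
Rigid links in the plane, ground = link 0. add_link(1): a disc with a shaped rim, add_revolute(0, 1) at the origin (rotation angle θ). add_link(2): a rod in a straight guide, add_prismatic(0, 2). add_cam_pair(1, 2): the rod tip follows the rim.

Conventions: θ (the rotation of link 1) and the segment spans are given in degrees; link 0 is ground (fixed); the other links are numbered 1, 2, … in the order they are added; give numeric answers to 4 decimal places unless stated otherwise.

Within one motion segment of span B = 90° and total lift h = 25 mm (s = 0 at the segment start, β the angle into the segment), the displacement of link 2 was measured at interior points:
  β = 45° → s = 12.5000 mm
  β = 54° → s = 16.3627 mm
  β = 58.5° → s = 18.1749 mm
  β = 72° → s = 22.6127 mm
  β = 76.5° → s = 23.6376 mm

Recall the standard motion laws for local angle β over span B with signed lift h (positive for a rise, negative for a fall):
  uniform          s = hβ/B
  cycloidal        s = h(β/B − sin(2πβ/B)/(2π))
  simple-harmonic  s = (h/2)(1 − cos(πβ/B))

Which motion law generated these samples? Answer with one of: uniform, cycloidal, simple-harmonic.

candidates at β/B = r: uniform s = h·r (linear in β); cycloidal s = h·(r − sin(2πr)/(2π)); simple-harmonic s = (h/2)(1 − cos(πr))
β=45°: printed 12.5000 | uniform 12.5000, cycloidal 12.5000, simple-harmonic 12.5000
β=54°: printed 16.3627 | uniform 15.0000, cycloidal 17.3387, simple-harmonic 16.3627
β=58.5°: printed 18.1749 | uniform 16.2500, cycloidal 19.4690, simple-harmonic 18.1749
β=72°: printed 22.6127 | uniform 20.0000, cycloidal 23.7841, simple-harmonic 22.6127
β=76.5°: printed 23.6376 | uniform 21.2500, cycloidal 24.4690, simple-harmonic 23.6376
only one law matches every sample → simple-harmonic

simple-harmonic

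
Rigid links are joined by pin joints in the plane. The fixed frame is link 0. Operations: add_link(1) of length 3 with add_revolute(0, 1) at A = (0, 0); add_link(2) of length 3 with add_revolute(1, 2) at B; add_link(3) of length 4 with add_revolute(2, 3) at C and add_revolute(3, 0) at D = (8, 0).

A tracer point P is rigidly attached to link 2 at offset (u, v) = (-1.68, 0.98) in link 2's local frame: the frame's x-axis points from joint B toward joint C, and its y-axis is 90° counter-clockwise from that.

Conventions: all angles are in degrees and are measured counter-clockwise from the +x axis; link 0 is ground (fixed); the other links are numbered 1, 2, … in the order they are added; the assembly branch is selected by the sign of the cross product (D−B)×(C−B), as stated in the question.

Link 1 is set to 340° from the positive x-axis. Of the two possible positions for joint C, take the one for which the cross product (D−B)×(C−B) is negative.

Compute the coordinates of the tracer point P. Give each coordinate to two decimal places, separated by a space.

A=(0,0), D=(8.00,0)
B = A + 3.00·(cos340°, sin340°) = (2.8191, -1.0261)
|BD| = 5.2815
circle(B,3.00) ∩ circle(D,4.00): a=1.9781, h=2.2555
  candidates: C₊=(4.3213,1.5707) cross=11.912; C₋=(5.1977,-2.8543) cross=-11.912
  branch - wants cross < 0 → take C=(5.1977,-2.8543) (cross=-11.912)
ex = (C−B)/|BC| = (0.7929,-0.6094); ey = (0.6094,0.7929)
P = B + -1.68·ex + 0.98·ey = (2.0843,0.7747)

2.08 0.77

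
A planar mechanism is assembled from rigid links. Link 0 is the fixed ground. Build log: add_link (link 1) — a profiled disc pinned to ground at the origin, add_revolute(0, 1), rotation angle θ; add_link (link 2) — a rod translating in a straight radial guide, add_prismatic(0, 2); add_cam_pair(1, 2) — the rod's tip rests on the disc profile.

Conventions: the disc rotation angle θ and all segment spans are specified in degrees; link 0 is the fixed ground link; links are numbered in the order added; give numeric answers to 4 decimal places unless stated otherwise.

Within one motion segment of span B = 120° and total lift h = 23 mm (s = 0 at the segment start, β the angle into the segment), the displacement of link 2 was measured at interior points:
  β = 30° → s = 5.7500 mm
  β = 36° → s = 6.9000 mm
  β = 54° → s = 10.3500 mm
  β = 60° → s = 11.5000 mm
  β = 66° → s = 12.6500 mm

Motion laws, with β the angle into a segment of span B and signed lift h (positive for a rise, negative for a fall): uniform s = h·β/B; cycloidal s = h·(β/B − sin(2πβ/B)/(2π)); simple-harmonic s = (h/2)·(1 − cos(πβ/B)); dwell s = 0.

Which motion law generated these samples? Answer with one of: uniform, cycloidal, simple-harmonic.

candidates at β/B = r: uniform s = h·r (linear in β); cycloidal s = h·(r − sin(2πr)/(2π)); simple-harmonic s = (h/2)(1 − cos(πr))
β=30°: printed 5.7500 | uniform 5.7500, cycloidal 2.0894, simple-harmonic 3.3683
β=36°: printed 6.9000 | uniform 6.9000, cycloidal 3.4186, simple-harmonic 4.7405
β=54°: printed 10.3500 | uniform 10.3500, cycloidal 9.2188, simple-harmonic 9.7010
β=60°: printed 11.5000 | uniform 11.5000, cycloidal 11.5000, simple-harmonic 11.5000
β=66°: printed 12.6500 | uniform 12.6500, cycloidal 13.7812, simple-harmonic 13.2990
only one law matches every sample → uniform

uniform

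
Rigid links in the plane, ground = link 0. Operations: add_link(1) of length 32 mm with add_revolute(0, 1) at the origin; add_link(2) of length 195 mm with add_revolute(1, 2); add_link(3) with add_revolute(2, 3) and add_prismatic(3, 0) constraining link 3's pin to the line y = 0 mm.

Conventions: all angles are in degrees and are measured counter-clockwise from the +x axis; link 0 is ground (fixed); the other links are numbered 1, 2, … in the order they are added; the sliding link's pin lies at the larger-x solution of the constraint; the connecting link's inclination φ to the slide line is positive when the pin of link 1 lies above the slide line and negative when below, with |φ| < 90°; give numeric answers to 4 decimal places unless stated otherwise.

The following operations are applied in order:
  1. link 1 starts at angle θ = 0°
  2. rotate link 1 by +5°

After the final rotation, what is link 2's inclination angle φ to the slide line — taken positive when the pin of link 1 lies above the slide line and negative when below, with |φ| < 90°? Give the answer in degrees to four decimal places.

geometry: r = 32 mm, L = 195 mm, e = 0 mm; θ starts at 0°
rotate link 1 by +5°: θ ← 0° +5° = 5°
h = r sin θ − e = 2.788984 − 0 = 2.788984
sin φ = h / L = 2.788984 / 195 = 0.01430248
φ = arcsin(0.01430248) = 0.819500°

0.8195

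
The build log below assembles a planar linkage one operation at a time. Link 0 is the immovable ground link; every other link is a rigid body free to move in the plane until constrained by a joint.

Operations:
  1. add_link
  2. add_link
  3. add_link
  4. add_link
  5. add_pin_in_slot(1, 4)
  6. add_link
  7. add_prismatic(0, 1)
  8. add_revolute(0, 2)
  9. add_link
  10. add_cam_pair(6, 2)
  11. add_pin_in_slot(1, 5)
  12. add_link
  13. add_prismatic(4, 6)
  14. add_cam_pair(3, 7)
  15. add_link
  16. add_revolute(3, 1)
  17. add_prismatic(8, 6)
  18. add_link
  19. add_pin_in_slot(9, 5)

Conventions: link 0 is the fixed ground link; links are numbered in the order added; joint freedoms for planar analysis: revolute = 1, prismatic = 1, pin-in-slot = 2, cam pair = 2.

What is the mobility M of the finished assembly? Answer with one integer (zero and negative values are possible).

L=1 J1=0 J2=0
add link → L=2 J1=0 J2=0
add link → L=3 J1=0 J2=0
add link → L=4 J1=0 J2=0
add link → L=5 J1=0 J2=0
PS@1,4 dof=2 J2 → L=5 J1=0 J2=1
add link → L=6 J1=0 J2=1
P@0,1 dof=1 J1 → L=6 J1=1 J2=1
R@0,2 dof=1 J1 → L=6 J1=2 J2=1
add link → L=7 J1=2 J2=1
C@6,2 dof=2 J2 → L=7 J1=2 J2=2
PS@1,5 dof=2 J2 → L=7 J1=2 J2=3
add link → L=8 J1=2 J2=3
P@4,6 dof=1 J1 → L=8 J1=3 J2=3
C@3,7 dof=2 J2 → L=8 J1=3 J2=4
add link → L=9 J1=3 J2=4
R@3,1 dof=1 J1 → L=9 J1=4 J2=4
P@8,6 dof=1 J1 → L=9 J1=5 J2=4
add link → L=10 J1=5 J2=4
PS@9,5 dof=2 J2 → L=10 J1=5 J2=5
M=3(L−1)−2J1−J2=3·9−2·5−5=12

M = 12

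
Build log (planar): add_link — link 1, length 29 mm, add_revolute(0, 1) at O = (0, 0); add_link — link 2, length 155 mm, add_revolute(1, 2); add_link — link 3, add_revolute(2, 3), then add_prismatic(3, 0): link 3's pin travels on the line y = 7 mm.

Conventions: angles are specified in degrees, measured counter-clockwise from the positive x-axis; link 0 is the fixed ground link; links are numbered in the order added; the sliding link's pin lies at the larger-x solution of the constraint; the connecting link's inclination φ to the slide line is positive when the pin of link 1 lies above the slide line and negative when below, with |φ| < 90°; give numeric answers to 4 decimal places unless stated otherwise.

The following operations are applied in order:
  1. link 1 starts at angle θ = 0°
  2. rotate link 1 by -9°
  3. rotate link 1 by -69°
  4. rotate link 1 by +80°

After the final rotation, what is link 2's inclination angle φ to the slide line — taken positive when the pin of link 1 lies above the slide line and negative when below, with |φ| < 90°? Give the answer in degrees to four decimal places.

geometry: r = 29 mm, L = 155 mm, e = 7 mm; θ starts at 0°
rotate link 1 by -9°: θ ← 0° -9° = -9°
rotate link 1 by -69°: θ ← -9° -69° = -78°
rotate link 1 by +80°: θ ← -78° +80° = 2°
h = r sin θ − e = 1.012085 − 7 = -5.987915
sin φ = h / L = -5.987915 / 155 = -0.03863171
φ = arcsin(-0.03863171) = -2.213985°

-2.2140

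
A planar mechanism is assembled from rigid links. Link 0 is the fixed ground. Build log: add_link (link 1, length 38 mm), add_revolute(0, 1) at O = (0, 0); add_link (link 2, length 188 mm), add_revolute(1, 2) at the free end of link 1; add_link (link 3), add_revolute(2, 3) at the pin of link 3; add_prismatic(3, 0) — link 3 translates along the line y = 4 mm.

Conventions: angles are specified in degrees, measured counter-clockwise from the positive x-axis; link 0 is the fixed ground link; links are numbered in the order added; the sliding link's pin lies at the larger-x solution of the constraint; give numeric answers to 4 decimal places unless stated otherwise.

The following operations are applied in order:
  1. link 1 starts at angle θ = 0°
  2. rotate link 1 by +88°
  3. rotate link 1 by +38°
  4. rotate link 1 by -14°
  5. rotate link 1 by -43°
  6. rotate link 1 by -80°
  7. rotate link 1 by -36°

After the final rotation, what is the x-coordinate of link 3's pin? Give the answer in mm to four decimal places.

geometry: r = 38 mm, L = 188 mm, e = 4 mm; θ starts at 0°
rotate link 1 by +88°: θ ← 0° +88° = 88°
rotate link 1 by +38°: θ ← 88° +38° = 126°
rotate link 1 by -14°: θ ← 126° -14° = 112°
rotate link 1 by -43°: θ ← 112° -43° = 69°
rotate link 1 by -80°: θ ← 69° -80° = -11°
rotate link 1 by -36°: θ ← -11° -36° = -47°
crank pin P = (r cos θ, r sin θ) = (25.915938, -27.791441)
h = r sin θ − e = -27.791441 − 4 = -31.791441
x = r cos θ + √(L² − h²) = 25.915938 + 185.292483 = 211.208421

211.2084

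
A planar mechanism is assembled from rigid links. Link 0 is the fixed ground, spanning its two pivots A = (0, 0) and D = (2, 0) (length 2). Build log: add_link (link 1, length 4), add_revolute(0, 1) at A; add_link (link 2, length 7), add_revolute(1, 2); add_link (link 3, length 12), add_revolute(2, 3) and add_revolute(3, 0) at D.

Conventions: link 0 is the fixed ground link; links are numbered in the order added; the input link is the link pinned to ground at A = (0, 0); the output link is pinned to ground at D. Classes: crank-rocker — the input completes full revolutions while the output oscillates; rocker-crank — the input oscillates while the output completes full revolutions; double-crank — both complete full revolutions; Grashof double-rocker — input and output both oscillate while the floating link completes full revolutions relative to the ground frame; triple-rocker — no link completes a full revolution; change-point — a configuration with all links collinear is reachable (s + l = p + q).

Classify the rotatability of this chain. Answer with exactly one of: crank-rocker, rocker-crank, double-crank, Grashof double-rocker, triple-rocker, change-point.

lengths: ground=2, input=4, coupler=7, output=12
sorted: s=2 (shortest), l=12 (longest), p+q=11
s + l = 14 vs p + q = 11
s + l > p + q → non-Grashof → no link fully rotates → triple-rocker

triple-rocker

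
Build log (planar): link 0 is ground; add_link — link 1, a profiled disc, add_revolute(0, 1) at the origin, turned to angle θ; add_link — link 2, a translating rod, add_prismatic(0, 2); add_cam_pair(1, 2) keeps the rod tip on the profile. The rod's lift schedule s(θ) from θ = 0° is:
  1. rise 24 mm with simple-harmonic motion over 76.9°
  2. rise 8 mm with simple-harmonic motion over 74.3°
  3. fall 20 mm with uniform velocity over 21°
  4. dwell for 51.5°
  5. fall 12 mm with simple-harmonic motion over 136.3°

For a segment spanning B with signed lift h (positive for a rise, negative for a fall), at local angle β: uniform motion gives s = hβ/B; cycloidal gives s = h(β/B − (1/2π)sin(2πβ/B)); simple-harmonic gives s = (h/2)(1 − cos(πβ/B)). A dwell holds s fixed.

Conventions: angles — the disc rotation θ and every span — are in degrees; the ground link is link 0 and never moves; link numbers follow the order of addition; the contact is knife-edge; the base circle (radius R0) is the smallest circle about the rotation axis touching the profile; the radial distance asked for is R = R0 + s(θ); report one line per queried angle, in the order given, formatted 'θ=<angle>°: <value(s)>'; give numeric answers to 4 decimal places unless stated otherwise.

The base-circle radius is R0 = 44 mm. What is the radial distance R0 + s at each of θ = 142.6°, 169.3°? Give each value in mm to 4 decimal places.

seg 1 [0°–76.9°] simple-harmonic, h=24: full span → s += 24 → s = 24.0000
seg 2 [76.9°–151.2°] simple-harmonic, h=8: θ=142.6° here. β=65.7, B=74.3. 8/2·(1 − cos(π·0.8843)) = 7.7384 → s = 31.7384
seg 2 [76.9°–151.2°] simple-harmonic, h=8: full span → s += 8 → s = 32.0000
seg 3 [151.2°–172.2°] uniform, h=-20: θ=169.3° here. β=18.1, B=21. -20·18.1/21 = -17.2381 → s = 14.7619
θ=142.6°: R = R0 + s = 44 + 31.7384 = 75.7384
θ=169.3°: R = R0 + s = 44 + 14.7619 = 58.7619

θ=142.6°: 75.7384
θ=169.3°: 58.7619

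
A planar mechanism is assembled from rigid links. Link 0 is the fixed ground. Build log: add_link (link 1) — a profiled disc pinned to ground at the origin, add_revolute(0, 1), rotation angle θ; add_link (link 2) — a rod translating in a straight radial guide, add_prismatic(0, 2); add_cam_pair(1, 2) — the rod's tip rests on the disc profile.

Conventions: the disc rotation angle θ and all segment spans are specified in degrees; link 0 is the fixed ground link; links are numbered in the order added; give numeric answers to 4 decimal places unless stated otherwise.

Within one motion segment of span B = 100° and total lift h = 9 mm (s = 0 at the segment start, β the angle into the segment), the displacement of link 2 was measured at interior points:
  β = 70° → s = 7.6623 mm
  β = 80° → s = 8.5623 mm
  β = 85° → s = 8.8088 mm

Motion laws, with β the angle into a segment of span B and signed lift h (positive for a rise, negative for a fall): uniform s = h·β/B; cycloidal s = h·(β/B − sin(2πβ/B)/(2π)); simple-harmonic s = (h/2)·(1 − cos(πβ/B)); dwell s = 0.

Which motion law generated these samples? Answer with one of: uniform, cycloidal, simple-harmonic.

candidates at β/B = r: uniform s = h·r (linear in β); cycloidal s = h·(r − sin(2πr)/(2π)); simple-harmonic s = (h/2)(1 − cos(πr))
β=70°: printed 7.6623 | uniform 6.3000, cycloidal 7.6623, simple-harmonic 7.1450
β=80°: printed 8.5623 | uniform 7.2000, cycloidal 8.5623, simple-harmonic 8.1406
β=85°: printed 8.8088 | uniform 7.6500, cycloidal 8.8088, simple-harmonic 8.5095
only one law matches every sample → cycloidal

cycloidal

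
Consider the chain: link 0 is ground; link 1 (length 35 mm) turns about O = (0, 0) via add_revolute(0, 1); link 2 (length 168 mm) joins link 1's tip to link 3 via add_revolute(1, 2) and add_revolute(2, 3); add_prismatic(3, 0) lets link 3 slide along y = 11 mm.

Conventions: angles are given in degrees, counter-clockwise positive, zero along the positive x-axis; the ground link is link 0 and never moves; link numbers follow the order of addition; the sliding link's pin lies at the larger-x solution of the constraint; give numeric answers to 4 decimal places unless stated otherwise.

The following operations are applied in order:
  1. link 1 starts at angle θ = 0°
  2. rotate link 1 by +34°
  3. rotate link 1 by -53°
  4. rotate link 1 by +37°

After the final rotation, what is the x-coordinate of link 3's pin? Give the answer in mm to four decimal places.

geometry: r = 35 mm, L = 168 mm, e = 11 mm; θ starts at 0°
rotate link 1 by +34°: θ ← 0° +34° = 34°
rotate link 1 by -53°: θ ← 34° -53° = -19°
rotate link 1 by +37°: θ ← -19° +37° = 18°
crank pin P = (r cos θ, r sin θ) = (33.286978, 10.815595)
h = r sin θ − e = 10.815595 − 11 = -0.184405
x = r cos θ + √(L² − h²) = 33.286978 + 167.999899 = 201.286877

201.2869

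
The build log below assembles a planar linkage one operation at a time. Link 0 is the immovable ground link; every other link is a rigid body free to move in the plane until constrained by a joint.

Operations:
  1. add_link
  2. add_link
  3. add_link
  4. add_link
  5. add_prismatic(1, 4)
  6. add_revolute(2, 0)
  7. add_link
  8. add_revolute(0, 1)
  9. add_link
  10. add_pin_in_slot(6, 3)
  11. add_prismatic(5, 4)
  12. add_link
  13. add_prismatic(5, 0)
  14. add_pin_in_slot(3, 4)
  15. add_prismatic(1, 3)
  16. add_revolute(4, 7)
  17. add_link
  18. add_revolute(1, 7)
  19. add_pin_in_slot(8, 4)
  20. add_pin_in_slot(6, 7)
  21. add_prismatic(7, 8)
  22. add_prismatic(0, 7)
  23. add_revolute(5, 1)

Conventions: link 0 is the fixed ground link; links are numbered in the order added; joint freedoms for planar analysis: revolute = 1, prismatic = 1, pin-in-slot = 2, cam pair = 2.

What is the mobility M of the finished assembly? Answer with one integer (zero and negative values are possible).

L=1 J1=0 J2=0
add link → L=2 J1=0 J2=0
add link → L=3 J1=0 J2=0
add link → L=4 J1=0 J2=0
add link → L=5 J1=0 J2=0
P@1,4 dof=1 J1 → L=5 J1=1 J2=0
R@2,0 dof=1 J1 → L=5 J1=2 J2=0
add link → L=6 J1=2 J2=0
R@0,1 dof=1 J1 → L=6 J1=3 J2=0
add link → L=7 J1=3 J2=0
PS@6,3 dof=2 J2 → L=7 J1=3 J2=1
P@5,4 dof=1 J1 → L=7 J1=4 J2=1
add link → L=8 J1=4 J2=1
P@5,0 dof=1 J1 → L=8 J1=5 J2=1
PS@3,4 dof=2 J2 → L=8 J1=5 J2=2
P@1,3 dof=1 J1 → L=8 J1=6 J2=2
R@4,7 dof=1 J1 → L=8 J1=7 J2=2
add link → L=9 J1=7 J2=2
R@1,7 dof=1 J1 → L=9 J1=8 J2=2
PS@8,4 dof=2 J2 → L=9 J1=8 J2=3
PS@6,7 dof=2 J2 → L=9 J1=8 J2=4
P@7,8 dof=1 J1 → L=9 J1=9 J2=4
P@0,7 dof=1 J1 → L=9 J1=10 J2=4
R@5,1 dof=1 J1 → L=9 J1=11 J2=4
M=3(L−1)−2J1−J2=3·8−2·11−4=-2

M = -2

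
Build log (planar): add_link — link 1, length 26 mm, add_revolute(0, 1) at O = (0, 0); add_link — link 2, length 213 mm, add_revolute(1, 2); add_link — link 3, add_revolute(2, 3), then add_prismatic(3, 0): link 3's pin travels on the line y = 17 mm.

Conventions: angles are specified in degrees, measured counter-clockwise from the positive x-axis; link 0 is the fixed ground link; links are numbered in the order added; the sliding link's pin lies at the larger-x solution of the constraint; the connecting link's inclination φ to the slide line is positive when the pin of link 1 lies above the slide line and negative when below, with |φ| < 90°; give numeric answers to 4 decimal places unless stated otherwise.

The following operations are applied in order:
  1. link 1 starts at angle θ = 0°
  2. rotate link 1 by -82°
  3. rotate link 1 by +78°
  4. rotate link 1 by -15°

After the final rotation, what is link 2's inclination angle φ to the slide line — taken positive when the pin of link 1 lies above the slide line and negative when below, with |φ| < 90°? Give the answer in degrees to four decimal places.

geometry: r = 26 mm, L = 213 mm, e = 17 mm; θ starts at 0°
rotate link 1 by -82°: θ ← 0° -82° = -82°
rotate link 1 by +78°: θ ← -82° +78° = -4°
rotate link 1 by -15°: θ ← -4° -15° = -19°
h = r sin θ − e = -8.464772 − 17 = -25.464772
sin φ = h / L = -25.464772 / 213 = -0.11955292
φ = arcsin(-0.11955292) = -6.866301°

-6.8663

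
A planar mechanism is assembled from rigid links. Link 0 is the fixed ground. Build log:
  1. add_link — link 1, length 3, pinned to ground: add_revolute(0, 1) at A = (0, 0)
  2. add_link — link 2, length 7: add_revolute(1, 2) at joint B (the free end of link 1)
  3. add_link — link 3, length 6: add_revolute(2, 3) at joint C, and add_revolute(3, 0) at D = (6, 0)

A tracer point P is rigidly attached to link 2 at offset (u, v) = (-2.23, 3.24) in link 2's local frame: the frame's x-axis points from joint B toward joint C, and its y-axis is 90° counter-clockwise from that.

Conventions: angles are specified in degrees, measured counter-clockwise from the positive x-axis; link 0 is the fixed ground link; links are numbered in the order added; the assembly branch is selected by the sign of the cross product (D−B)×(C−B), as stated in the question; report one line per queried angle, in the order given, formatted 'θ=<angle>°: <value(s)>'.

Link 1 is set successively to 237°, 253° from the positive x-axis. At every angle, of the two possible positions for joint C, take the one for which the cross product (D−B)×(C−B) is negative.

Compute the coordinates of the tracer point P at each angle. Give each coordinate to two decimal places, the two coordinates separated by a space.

A=(0,0), D=(6.00,0)
θ=237°: B = A + 3.00·(cos237°, sin237°) = (-1.6339, -2.5160)
θ=237°: |BD| = 8.0378
θ=237°: circle(B,7.00) ∩ circle(D,6.00): a=4.8276, h=5.0690
θ=237°:   candidates: C₊=(1.3644,3.8093) cross=40.743; C₋=(4.5378,-5.8191) cross=-40.743
θ=237°:   branch - wants cross < 0 → take C=(4.5378,-5.8191) (cross=-40.743)
θ=237°: ex = (C−B)/|BC| = (0.8817,-0.4719); ey = (0.4719,0.8817)
θ=237°: P = B + -2.23·ex + 3.24·ey = (-2.0712,1.3929)
θ=253°: B = A + 3.00·(cos253°, sin253°) = (-0.8771, -2.8689)
θ=253°: |BD| = 7.4515
θ=253°: circle(B,7.00) ∩ circle(D,6.00): a=4.5981, h=5.2780
θ=253°:   candidates: C₊=(1.3344,3.7726) cross=39.330; C₋=(5.3986,-5.9698) cross=-39.330
θ=253°:   branch - wants cross < 0 → take C=(5.3986,-5.9698) (cross=-39.330)
θ=253°: ex = (C−B)/|BC| = (0.8965,-0.4430); ey = (0.4430,0.8965)
θ=253°: P = B + -2.23·ex + 3.24·ey = (-1.4411,1.0237)

θ=237°: -2.07 1.39
θ=253°: -1.44 1.02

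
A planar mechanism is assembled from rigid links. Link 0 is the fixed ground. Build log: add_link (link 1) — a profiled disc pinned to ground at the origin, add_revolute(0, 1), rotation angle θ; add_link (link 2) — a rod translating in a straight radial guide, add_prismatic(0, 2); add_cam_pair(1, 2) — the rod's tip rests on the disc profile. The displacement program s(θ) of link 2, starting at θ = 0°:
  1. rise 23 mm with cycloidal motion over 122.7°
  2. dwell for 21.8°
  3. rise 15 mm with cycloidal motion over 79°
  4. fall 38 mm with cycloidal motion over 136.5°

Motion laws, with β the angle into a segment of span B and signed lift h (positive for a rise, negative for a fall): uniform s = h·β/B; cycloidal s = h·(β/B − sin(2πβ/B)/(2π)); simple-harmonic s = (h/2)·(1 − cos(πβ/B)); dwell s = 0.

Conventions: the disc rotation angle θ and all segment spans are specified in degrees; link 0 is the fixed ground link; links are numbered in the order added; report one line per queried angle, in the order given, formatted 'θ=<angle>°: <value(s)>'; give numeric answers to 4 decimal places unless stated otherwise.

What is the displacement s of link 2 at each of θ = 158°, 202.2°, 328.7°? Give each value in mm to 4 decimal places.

seg 1 [0°–122.7°] cycloidal, h=23: full span → s += 23 → s = 23.0000
seg 2 [122.7°–144.5°] dwell: s stays 23.0000
seg 3 [144.5°–223.5°] cycloidal, h=15: θ=158° here. β=13.5, B=79. 15·(0.1709 − sin(2π·0.1709)/(2π)) = 0.4649 → s = 23.4649
seg 3 [144.5°–223.5°] cycloidal, h=15: θ=202.2° here. β=57.7, B=79. 15·(0.7304 − sin(2π·0.7304)/(2π)) = 13.3249 → s = 36.3249
seg 3 [144.5°–223.5°] cycloidal, h=15: full span → s += 15 → s = 38.0000
seg 4 [223.5°–360°] cycloidal, h=-38: θ=328.7° here. β=105.2, B=136.5. -38·(0.7707 − sin(2π·0.7707)/(2π)) = -35.2833 → s = 2.7167

θ=158°: 23.4649
θ=202.2°: 36.3249
θ=328.7°: 2.7167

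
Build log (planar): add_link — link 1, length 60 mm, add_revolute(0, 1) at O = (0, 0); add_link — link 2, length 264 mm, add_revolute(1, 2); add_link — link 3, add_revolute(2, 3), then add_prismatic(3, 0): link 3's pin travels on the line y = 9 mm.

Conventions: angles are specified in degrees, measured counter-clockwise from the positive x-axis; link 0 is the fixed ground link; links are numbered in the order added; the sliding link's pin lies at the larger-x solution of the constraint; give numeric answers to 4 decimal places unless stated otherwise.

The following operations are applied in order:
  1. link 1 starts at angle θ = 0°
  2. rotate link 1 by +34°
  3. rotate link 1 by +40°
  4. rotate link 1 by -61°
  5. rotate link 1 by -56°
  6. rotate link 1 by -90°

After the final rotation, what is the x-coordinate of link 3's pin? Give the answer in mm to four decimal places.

geometry: r = 60 mm, L = 264 mm, e = 9 mm; θ starts at 0°
rotate link 1 by +34°: θ ← 0° +34° = 34°
rotate link 1 by +40°: θ ← 34° +40° = 74°
rotate link 1 by -61°: θ ← 74° -61° = 13°
rotate link 1 by -56°: θ ← 13° -56° = -43°
rotate link 1 by -90°: θ ← -43° -90° = -133°
crank pin P = (r cos θ, r sin θ) = (-40.919902, -43.881222)
h = r sin θ − e = -43.881222 − 9 = -52.881222
x = r cos θ + √(L² − h²) = -40.919902 + 258.649524 = 217.729623

217.7296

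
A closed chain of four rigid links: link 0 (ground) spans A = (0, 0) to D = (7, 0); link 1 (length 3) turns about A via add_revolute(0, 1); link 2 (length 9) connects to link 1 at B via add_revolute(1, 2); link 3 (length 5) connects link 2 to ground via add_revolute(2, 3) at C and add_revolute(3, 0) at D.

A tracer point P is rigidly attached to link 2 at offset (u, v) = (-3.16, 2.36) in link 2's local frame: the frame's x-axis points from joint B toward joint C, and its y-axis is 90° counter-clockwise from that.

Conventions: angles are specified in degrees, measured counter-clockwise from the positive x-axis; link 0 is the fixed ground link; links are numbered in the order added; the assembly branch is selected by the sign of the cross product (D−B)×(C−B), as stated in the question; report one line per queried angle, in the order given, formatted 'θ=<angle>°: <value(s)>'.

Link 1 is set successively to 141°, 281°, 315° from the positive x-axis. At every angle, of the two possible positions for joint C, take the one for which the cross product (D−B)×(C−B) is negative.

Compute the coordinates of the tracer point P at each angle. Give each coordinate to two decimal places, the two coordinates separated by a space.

A=(0,0), D=(7.00,0)
θ=141°: B = A + 3.00·(cos141°, sin141°) = (-2.3314, 1.8880)
θ=141°: |BD| = 9.5205
θ=141°: circle(B,9.00) ∩ circle(D,5.00): a=7.7013, h=4.6573
θ=141°:   candidates: C₊=(6.1405,4.9256) cross=44.340; C₋=(4.2933,-4.2040) cross=-44.340
θ=141°:   branch - wants cross < 0 → take C=(4.2933,-4.2040) (cross=-44.340)
θ=141°: ex = (C−B)/|BC| = (0.7361,-0.6769); ey = (0.6769,0.7361)
θ=141°: P = B + -3.16·ex + 2.36·ey = (-3.0600,5.7641)
θ=281°: B = A + 3.00·(cos281°, sin281°) = (0.5724, -2.9449)
θ=281°: |BD| = 7.0701
θ=281°: circle(B,9.00) ∩ circle(D,5.00): a=7.4954, h=4.9819
θ=281°:   candidates: C₊=(5.3116,4.7063) cross=35.222; C₋=(9.4617,-4.3520) cross=-35.222
θ=281°:   branch - wants cross < 0 → take C=(9.4617,-4.3520) (cross=-35.222)
θ=281°: ex = (C−B)/|BC| = (0.9877,-0.1563); ey = (0.1563,0.9877)
θ=281°: P = B + -3.16·ex + 2.36·ey = (-2.1797,-0.1199)
θ=315°: B = A + 3.00·(cos315°, sin315°) = (2.1213, -2.1213)
θ=315°: |BD| = 5.3199
θ=315°: circle(B,9.00) ∩ circle(D,5.00): a=7.9232, h=4.2688
θ=315°:   candidates: C₊=(7.6852,4.9528) cross=22.710; C₋=(11.0896,-2.8767) cross=-22.710
θ=315°:   branch - wants cross < 0 → take C=(11.0896,-2.8767) (cross=-22.710)
θ=315°: ex = (C−B)/|BC| = (0.9965,-0.0839); ey = (0.0839,0.9965)
θ=315°: P = B + -3.16·ex + 2.36·ey = (-0.8294,0.4956)

θ=141°: -3.06 5.76
θ=281°: -2.18 -0.12
θ=315°: -0.83 0.50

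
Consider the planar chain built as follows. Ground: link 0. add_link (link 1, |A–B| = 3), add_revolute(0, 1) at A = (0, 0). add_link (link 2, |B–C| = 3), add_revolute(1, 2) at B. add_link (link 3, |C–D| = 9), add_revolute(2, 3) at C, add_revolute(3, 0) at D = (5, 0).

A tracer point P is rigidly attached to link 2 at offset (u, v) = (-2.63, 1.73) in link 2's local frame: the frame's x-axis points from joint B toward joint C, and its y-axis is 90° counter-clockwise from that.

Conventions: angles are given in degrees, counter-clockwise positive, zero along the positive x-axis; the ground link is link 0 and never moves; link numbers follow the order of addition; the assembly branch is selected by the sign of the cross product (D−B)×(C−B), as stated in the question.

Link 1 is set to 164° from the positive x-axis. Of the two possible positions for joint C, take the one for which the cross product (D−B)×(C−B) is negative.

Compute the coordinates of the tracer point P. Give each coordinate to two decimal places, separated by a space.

A=(0,0), D=(5.00,0)
B = A + 3.00·(cos164°, sin164°) = (-2.8838, 0.8269)
|BD| = 7.9270
circle(B,3.00) ∩ circle(D,9.00): a=-0.5779, h=2.9438
  candidates: C₊=(-3.1515,3.8149) cross=23.336; C₋=(-3.7656,-2.0406) cross=-23.336
  branch - wants cross < 0 → take C=(-3.7656,-2.0406) (cross=-23.336)
ex = (C−B)/|BC| = (-0.2939,-0.9558); ey = (0.9558,-0.2939)
P = B + -2.63·ex + 1.73·ey = (-0.4571,2.8322)

-0.46 2.83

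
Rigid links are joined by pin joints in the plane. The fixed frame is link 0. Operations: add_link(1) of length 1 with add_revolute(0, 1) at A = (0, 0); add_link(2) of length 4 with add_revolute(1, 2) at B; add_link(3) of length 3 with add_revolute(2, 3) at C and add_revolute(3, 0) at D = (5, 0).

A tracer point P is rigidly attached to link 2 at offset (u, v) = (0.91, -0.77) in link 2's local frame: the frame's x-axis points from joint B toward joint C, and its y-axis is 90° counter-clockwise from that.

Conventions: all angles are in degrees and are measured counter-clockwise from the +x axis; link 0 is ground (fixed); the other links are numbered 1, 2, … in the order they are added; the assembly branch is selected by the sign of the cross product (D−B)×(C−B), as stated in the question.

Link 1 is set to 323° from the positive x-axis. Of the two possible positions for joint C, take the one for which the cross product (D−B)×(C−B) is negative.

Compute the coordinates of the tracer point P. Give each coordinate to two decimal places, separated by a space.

A=(0,0), D=(5.00,0)
B = A + 1.00·(cos323°, sin323°) = (0.7986, -0.6018)
|BD| = 4.2442
circle(B,4.00) ∩ circle(D,3.00): a=2.9468, h=2.7049
  candidates: C₊=(3.3321,2.4936) cross=11.480; C₋=(4.0992,-2.8616) cross=-11.480
  branch - wants cross < 0 → take C=(4.0992,-2.8616) (cross=-11.480)
ex = (C−B)/|BC| = (0.8251,-0.5649); ey = (0.5649,0.8251)
P = B + 0.91·ex + -0.77·ey = (1.1145,-1.7513)

1.11 -1.75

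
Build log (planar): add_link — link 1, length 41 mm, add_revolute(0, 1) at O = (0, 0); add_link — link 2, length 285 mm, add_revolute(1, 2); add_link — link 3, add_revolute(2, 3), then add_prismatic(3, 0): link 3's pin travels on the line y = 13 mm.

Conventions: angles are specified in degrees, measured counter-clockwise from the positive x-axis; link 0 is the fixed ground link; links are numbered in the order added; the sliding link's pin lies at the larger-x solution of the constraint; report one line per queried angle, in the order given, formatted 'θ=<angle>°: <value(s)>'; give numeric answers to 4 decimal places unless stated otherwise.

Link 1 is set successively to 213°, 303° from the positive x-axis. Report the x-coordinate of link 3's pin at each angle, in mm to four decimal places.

geometry: r = 41 mm, L = 285 mm, e = 13 mm
θ=213°: crank pin P = (r cos θ, r sin θ) = (-34.385493, -22.330200)
θ=213°: h = r sin θ − e = -22.330200 − 13 = -35.330200
θ=213°: x = r cos θ + √(L² − h²) = -34.385493 + 282.801657 = 248.416163
θ=303°: crank pin P = (r cos θ, r sin θ) = (22.330200, -34.385493)
θ=303°: h = r sin θ − e = -34.385493 − 13 = -47.385493
θ=303°: x = r cos θ + √(L² − h²) = 22.330200 + 281.033121 = 303.363321

θ=213°: 248.4162
θ=303°: 303.3633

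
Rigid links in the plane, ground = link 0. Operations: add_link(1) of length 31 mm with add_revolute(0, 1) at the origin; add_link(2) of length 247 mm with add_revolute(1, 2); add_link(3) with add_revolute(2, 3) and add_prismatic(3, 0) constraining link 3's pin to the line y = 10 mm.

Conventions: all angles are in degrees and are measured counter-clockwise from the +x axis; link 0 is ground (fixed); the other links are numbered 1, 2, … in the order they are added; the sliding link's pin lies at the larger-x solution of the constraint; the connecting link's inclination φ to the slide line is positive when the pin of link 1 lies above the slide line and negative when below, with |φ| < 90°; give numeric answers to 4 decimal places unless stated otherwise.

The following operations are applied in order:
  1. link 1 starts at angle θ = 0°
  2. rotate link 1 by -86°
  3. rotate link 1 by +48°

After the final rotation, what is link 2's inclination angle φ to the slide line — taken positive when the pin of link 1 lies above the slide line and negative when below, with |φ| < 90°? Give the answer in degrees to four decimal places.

geometry: r = 31 mm, L = 247 mm, e = 10 mm; θ starts at 0°
rotate link 1 by -86°: θ ← 0° -86° = -86°
rotate link 1 by +48°: θ ← -86° +48° = -38°
h = r sin θ − e = -19.085506 − 10 = -29.085506
sin φ = h / L = -29.085506 / 247 = -0.11775508
φ = arcsin(-0.11775508) = -6.762560°

-6.7626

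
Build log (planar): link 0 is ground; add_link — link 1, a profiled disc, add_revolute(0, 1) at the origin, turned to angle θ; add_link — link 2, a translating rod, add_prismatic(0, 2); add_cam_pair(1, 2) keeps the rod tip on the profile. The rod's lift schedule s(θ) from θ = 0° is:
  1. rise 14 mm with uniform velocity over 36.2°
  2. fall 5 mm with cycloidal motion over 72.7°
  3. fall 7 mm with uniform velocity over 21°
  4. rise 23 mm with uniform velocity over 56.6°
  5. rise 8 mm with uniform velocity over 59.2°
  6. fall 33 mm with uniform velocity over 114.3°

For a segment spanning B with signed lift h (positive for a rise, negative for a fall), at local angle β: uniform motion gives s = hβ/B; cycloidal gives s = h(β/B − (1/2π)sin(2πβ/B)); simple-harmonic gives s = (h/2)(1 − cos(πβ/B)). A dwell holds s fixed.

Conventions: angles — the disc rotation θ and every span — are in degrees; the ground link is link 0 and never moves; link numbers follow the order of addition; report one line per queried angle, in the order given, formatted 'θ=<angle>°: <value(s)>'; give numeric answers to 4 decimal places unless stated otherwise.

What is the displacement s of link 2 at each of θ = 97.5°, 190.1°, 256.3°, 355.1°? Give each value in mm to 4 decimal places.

seg 1 [0°–36.2°] uniform, h=14: full span → s += 14 → s = 14.0000
seg 2 [36.2°–108.9°] cycloidal, h=-5: θ=97.5° here. β=61.3, B=72.7. -5·(0.8432 − sin(2π·0.8432)/(2π)) = -4.8792 → s = 9.1208
seg 2 [36.2°–108.9°] cycloidal, h=-5: full span → s += -5 → s = 9.0000
seg 3 [108.9°–129.9°] uniform, h=-7: full span → s += -7 → s = 2.0000
seg 4 [129.9°–186.5°] uniform, h=23: full span → s += 23 → s = 25.0000
seg 5 [186.5°–245.7°] uniform, h=8: θ=190.1° here. β=3.6, B=59.2. 8·3.6/59.2 = 0.4865 → s = 25.4865
seg 5 [186.5°–245.7°] uniform, h=8: full span → s += 8 → s = 33.0000
seg 6 [245.7°–360°] uniform, h=-33: θ=256.3° here. β=10.6, B=114.3. -33·10.6/114.3 = -3.0604 → s = 29.9396
seg 6 [245.7°–360°] uniform, h=-33: θ=355.1° here. β=109.4, B=114.3. -33·109.4/114.3 = -31.5853 → s = 1.4147

θ=97.5°: 9.1208
θ=190.1°: 25.4865
θ=256.3°: 29.9396
θ=355.1°: 1.4147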